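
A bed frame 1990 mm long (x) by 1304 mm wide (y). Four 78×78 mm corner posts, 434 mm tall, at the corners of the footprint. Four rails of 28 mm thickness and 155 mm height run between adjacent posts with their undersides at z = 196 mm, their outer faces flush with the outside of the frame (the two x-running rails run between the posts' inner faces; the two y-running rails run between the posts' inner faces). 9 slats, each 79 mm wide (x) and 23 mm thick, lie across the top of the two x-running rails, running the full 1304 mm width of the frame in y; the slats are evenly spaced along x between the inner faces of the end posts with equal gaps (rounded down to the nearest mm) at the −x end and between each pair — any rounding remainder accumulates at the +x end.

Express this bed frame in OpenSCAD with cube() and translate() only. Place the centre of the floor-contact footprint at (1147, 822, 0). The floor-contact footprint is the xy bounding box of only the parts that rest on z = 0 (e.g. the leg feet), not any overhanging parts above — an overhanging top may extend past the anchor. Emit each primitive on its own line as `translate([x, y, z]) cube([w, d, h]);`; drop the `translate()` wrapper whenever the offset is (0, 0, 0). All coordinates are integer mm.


translate([152, 170, 0]) cube([78, 78, 434]);
translate([152, 1396, 0]) cube([78, 78, 434]);
translate([2064, 170, 0]) cube([78, 78, 434]);
translate([2064, 1396, 0]) cube([78, 78, 434]);
translate([230, 170, 196]) cube([1834, 28, 155]);
translate([230, 1446, 196]) cube([1834, 28, 155]);
translate([152, 248, 196]) cube([28, 1148, 155]);
translate([2114, 248, 196]) cube([28, 1148, 155]);
translate([342, 170, 351]) cube([79, 1304, 23]);
translate([533, 170, 351]) cube([79, 1304, 23]);
translate([724, 170, 351]) cube([79, 1304, 23]);
translate([915, 170, 351]) cube([79, 1304, 23]);
translate([1106, 170, 351]) cube([79, 1304, 23]);
translate([1297, 170, 351]) cube([79, 1304, 23]);
translate([1488, 170, 351]) cube([79, 1304, 23]);
translate([1679, 170, 351]) cube([79, 1304, 23]);
translate([1870, 170, 351]) cube([79, 1304, 23]);


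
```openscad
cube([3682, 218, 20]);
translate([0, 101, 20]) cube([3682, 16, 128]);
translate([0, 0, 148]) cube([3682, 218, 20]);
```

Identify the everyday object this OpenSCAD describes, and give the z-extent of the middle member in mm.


An I-beam. The web height is 128 mm.

Two wide flanges with a thin centred web — an I-beam. Overall 168 mm minus two 20 mm flanges gives a web of 168 − 2·20 = 128 mm.


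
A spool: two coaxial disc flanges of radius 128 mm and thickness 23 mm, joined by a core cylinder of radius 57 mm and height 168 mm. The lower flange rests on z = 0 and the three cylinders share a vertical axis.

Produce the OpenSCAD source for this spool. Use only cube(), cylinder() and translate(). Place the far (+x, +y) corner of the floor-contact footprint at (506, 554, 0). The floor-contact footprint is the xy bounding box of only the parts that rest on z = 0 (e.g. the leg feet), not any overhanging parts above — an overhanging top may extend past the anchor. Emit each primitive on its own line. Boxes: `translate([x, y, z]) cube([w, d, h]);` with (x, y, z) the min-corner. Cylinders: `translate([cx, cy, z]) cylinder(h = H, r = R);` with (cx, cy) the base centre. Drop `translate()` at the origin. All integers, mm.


translate([378, 426, 0]) cylinder(h = 23, r = 128);
translate([378, 426, 23]) cylinder(h = 168, r = 57);
translate([378, 426, 191]) cylinder(h = 23, r = 128);


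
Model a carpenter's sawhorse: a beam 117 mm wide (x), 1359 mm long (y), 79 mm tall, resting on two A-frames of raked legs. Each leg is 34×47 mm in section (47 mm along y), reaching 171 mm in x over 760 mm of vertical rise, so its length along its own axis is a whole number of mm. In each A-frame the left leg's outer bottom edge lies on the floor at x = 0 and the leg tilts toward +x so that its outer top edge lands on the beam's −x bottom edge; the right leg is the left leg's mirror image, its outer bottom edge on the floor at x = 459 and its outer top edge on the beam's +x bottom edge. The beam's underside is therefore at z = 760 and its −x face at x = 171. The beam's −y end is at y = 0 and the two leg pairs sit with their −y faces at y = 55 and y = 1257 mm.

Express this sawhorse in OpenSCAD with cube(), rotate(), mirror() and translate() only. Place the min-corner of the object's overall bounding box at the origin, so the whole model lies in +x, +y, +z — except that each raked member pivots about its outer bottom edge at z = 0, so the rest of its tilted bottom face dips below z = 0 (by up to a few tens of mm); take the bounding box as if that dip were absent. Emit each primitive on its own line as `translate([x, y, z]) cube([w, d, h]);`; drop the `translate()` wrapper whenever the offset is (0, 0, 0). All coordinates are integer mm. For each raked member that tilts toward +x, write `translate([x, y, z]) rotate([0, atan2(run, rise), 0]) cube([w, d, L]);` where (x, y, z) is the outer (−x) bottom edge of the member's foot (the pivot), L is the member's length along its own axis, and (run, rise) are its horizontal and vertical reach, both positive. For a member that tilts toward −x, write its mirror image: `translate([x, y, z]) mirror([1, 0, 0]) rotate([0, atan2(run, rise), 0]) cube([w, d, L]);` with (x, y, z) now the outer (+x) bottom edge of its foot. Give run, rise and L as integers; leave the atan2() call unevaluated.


translate([171, 0, 760]) cube([117, 1359, 79]);
translate([0, 55, 0]) rotate([0, atan2(171, 760), 0]) cube([34, 47, 779]);
translate([459, 55, 0]) mirror([1, 0, 0]) rotate([0, atan2(171, 760), 0]) cube([34, 47, 779]);
translate([0, 1257, 0]) rotate([0, atan2(171, 760), 0]) cube([34, 47, 779]);
translate([459, 1257, 0]) mirror([1, 0, 0]) rotate([0, atan2(171, 760), 0]) cube([34, 47, 779]);


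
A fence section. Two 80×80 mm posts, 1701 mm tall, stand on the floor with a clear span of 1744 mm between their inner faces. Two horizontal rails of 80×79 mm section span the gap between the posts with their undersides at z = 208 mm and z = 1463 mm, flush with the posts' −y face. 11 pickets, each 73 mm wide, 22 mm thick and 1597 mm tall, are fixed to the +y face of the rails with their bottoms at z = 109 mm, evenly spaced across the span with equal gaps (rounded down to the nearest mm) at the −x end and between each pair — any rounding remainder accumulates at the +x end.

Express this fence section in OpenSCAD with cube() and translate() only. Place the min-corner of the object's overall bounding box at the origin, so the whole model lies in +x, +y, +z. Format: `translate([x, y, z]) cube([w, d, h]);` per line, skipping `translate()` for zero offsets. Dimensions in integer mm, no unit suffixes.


cube([80, 80, 1701]);
translate([1824, 0, 0]) cube([80, 80, 1701]);
translate([80, 0, 208]) cube([1744, 80, 79]);
translate([80, 0, 1463]) cube([1744, 80, 79]);
translate([158, 80, 109]) cube([73, 22, 1597]);
translate([309, 80, 109]) cube([73, 22, 1597]);
translate([460, 80, 109]) cube([73, 22, 1597]);
translate([611, 80, 109]) cube([73, 22, 1597]);
translate([762, 80, 109]) cube([73, 22, 1597]);
translate([913, 80, 109]) cube([73, 22, 1597]);
translate([1064, 80, 109]) cube([73, 22, 1597]);
translate([1215, 80, 109]) cube([73, 22, 1597]);
translate([1366, 80, 109]) cube([73, 22, 1597]);
translate([1517, 80, 109]) cube([73, 22, 1597]);
translate([1668, 80, 109]) cube([73, 22, 1597]);


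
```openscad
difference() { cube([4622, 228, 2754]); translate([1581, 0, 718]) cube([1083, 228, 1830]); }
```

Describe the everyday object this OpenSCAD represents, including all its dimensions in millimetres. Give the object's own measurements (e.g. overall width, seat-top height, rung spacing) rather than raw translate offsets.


A wall 4622 mm long (x), 228 mm thick (y), 2754 mm tall, with a rectangular window opening cut through it. The opening is 1083 mm wide and 1830 mm tall; its sill is at z = 718 mm and its near (−x) edge is 1581 mm from the wall's −x end. The opening passes through the full wall thickness.


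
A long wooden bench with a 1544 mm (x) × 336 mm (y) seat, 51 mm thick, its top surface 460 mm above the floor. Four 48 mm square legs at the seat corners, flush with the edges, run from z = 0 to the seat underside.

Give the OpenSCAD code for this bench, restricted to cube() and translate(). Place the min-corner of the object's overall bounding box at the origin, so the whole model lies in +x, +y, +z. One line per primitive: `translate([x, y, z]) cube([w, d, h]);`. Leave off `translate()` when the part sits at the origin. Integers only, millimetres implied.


translate([0, 0, 409]) cube([1544, 336, 51]);
cube([48, 48, 409]);
translate([0, 288, 0]) cube([48, 48, 409]);
translate([1496, 0, 0]) cube([48, 48, 409]);
translate([1496, 288, 0]) cube([48, 48, 409]);


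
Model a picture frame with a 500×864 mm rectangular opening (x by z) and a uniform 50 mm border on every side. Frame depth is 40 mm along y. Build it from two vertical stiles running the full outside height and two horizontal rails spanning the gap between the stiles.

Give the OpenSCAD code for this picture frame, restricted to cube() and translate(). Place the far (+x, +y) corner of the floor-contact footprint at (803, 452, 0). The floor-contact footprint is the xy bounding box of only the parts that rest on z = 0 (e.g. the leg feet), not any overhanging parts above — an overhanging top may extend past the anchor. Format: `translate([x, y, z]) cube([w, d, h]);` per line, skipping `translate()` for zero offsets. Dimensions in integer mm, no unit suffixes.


translate([203, 412, 0]) cube([50, 40, 964]);
translate([753, 412, 0]) cube([50, 40, 964]);
translate([253, 412, 0]) cube([500, 40, 50]);
translate([253, 412, 914]) cube([500, 40, 50]);


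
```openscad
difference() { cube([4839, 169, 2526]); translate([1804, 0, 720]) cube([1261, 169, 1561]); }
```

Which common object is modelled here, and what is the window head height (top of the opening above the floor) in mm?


A wall with a window opening. The window head height is 2281 mm.

A wall with a rectangular opening subtracted — a window. Sill at z = 720, opening 1561 mm tall, so the head is at 720 + 1561 = 2281 mm.


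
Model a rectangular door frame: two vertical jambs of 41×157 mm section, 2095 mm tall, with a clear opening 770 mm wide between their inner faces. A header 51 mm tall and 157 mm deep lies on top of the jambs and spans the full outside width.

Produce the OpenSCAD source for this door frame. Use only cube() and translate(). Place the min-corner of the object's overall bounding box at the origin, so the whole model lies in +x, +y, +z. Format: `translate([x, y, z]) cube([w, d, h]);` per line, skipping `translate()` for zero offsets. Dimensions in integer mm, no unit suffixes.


cube([41, 157, 2095]);
translate([811, 0, 0]) cube([41, 157, 2095]);
translate([0, 0, 2095]) cube([852, 157, 51]);


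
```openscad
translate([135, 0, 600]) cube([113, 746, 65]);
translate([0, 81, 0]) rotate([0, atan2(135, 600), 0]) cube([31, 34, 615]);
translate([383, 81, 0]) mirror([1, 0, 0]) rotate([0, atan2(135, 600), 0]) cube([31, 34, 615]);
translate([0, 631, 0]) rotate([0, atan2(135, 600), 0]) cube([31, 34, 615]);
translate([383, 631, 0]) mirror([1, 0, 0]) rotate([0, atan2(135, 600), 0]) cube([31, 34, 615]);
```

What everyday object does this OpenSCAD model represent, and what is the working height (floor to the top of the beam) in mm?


A sawhorse. The overall height is 665 mm.

A beam across two mirrored pairs of raked legs — a sawhorse. The beam's underside is at z = 600 (matching the legs' vertical rise in atan2(135, 600)) and the beam is 65 mm tall, so its top is at 600 + 65 = 665 mm. The raked legs top out at the beam's underside, so that is the highest point.


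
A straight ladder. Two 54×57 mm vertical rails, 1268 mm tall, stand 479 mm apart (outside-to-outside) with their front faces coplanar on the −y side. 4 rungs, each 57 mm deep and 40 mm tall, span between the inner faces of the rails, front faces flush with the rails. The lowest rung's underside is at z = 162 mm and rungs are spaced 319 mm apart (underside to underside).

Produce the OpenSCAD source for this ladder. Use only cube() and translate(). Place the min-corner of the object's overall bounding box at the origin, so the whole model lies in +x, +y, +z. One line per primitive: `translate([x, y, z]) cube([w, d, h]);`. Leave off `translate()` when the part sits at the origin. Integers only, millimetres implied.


cube([54, 57, 1268]);
translate([425, 0, 0]) cube([54, 57, 1268]);
translate([54, 0, 162]) cube([371, 57, 40]);
translate([54, 0, 481]) cube([371, 57, 40]);
translate([54, 0, 800]) cube([371, 57, 40]);
translate([54, 0, 1119]) cube([371, 57, 40]);


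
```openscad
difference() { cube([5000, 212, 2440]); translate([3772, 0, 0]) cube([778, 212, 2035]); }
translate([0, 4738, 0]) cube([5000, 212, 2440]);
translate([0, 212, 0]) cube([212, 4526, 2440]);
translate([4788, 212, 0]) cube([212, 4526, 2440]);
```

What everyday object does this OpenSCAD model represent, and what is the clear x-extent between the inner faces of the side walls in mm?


A single room. The interior width is 4576 mm.

Four walls enclosing a rectangle with a door in the front wall — a room. Outside width 5000 minus two 212 mm walls gives 4576 mm.


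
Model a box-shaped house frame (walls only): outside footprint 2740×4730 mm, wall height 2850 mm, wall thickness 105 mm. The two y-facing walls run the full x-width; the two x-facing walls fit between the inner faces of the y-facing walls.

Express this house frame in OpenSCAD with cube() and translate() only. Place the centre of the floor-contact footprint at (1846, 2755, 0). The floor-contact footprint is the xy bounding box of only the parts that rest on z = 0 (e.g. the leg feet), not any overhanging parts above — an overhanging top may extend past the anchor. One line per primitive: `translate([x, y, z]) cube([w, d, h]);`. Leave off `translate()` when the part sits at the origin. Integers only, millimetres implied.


translate([476, 390, 0]) cube([2740, 105, 2850]);
translate([476, 5015, 0]) cube([2740, 105, 2850]);
translate([476, 495, 0]) cube([105, 4520, 2850]);
translate([3111, 495, 0]) cube([105, 4520, 2850]);


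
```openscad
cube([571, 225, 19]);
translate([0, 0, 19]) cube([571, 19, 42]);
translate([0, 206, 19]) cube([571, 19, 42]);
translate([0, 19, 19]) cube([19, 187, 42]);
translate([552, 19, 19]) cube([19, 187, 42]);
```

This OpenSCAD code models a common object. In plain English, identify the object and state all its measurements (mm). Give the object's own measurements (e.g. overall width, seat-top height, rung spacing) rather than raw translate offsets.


An open-topped rectangular box: outside dimensions 571×225×61 mm, with a uniform wall and base thickness of 19 mm. The base is a full 571×225 slab on the floor; four walls sit on top of the base. The front and back walls (the −y and +y sides) span the full width; the two side walls fit between them.


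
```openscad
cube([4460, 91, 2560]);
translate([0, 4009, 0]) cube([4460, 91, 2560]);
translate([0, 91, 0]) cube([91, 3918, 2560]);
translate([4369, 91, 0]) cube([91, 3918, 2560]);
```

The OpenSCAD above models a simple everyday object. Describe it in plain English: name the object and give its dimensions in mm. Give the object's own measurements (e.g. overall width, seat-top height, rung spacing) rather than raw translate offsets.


The wall frame of a small rectangular building: four walls, each 2560 mm tall and 91 mm thick, enclosing a footprint 4460 mm (x) by 4100 mm (y) outside-to-outside, with no floor or roof. The front and back walls (the −y and +y sides) span the full width; the two side walls fit between them.


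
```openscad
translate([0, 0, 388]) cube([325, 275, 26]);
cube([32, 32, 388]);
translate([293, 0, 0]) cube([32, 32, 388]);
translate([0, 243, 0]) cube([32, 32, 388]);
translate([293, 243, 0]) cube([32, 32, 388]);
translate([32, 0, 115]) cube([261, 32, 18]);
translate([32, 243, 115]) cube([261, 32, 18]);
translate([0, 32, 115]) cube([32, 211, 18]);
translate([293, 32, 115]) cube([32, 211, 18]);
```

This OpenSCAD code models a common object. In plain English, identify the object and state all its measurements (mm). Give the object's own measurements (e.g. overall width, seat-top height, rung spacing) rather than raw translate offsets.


A four-legged stool. The seat is a 325×275×26 mm slab whose top surface is at z = 414 mm; four square legs, each 32×32 mm in cross-section, run from the floor (z = 0) to the underside of the seat, each flush with a corner of the seat. Four stretchers, 32 mm wide and 18 mm tall, connect adjacent legs with their undersides at z = 115 mm, each running between the inner faces of the legs it joins and aligned with the legs' outer faces on the other axis.


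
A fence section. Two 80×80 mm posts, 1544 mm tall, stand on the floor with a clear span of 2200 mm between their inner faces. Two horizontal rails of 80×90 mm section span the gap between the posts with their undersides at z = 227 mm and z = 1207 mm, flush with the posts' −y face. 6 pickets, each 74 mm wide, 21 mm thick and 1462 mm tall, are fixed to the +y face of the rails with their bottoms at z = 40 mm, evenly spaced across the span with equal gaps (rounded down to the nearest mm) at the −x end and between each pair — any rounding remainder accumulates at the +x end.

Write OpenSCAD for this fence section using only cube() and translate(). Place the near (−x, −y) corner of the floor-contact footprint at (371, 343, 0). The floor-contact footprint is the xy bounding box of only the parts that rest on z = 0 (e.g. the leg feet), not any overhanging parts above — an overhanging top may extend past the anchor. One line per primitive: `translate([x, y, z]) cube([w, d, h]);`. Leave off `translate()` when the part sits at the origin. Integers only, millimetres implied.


translate([371, 343, 0]) cube([80, 80, 1544]);
translate([2651, 343, 0]) cube([80, 80, 1544]);
translate([451, 343, 227]) cube([2200, 80, 90]);
translate([451, 343, 1207]) cube([2200, 80, 90]);
translate([701, 423, 40]) cube([74, 21, 1462]);
translate([1025, 423, 40]) cube([74, 21, 1462]);
translate([1349, 423, 40]) cube([74, 21, 1462]);
translate([1673, 423, 40]) cube([74, 21, 1462]);
translate([1997, 423, 40]) cube([74, 21, 1462]);
translate([2321, 423, 40]) cube([74, 21, 1462]);


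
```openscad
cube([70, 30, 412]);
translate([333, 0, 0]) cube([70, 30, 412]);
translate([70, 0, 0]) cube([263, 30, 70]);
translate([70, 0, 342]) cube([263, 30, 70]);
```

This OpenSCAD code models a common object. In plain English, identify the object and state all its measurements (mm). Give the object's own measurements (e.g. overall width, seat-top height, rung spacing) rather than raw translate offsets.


A rectangular picture frame lying in the x–z plane (depth along y). The opening is 263 mm wide (x) by 272 mm tall (z), surrounded by a border 70 mm wide on all four sides. The frame is 30 mm deep and is made of two full-height vertical stiles with two horizontal rails fitted between them.


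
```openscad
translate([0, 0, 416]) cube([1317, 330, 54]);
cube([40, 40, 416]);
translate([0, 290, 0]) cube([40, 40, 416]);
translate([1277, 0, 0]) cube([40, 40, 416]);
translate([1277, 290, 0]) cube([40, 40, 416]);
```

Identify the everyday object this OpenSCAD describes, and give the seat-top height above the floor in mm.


A bench. The seat-top height is 470 mm.

A long slab on four corner posts — a bench. The slab sits at z = 416 with thickness 54, so the top is 416 + 54 = 470 mm.


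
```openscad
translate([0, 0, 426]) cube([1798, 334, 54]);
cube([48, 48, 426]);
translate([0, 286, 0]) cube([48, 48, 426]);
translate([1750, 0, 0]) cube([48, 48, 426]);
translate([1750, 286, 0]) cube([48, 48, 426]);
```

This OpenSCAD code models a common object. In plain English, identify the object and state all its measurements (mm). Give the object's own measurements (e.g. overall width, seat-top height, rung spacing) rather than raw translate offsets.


A bench: a 1798×334 mm seat slab, 54 mm thick, top at z = 480 mm, on four 48×48 mm square legs flush with the seat corners and standing on z = 0.


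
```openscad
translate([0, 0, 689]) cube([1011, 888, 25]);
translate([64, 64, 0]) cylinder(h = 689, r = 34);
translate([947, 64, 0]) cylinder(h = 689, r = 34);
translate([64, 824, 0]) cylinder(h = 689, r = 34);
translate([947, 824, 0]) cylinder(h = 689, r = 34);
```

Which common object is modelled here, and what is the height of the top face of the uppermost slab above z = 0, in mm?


A table. The table height is 714 mm.

A 1011×888×25 slab sits at z = 689 on four Ø68 mm round legs — a table. The top surface is at 689 + 25 = 714 mm.


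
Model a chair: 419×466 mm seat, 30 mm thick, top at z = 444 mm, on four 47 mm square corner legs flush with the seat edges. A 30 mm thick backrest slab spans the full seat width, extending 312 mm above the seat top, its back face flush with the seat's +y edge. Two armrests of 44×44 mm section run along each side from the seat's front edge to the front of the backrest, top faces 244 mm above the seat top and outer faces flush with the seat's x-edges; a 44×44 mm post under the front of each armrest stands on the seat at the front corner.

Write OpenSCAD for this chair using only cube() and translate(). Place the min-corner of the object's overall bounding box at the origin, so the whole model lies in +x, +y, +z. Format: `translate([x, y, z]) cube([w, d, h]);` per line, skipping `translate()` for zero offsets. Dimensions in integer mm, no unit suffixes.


// leg_h = 444 - 30 = 414
// arm post h = 244 - 44 = 200
translate([0, 0, 414]) cube([419, 466, 30]);
cube([47, 47, 414]);
translate([372, 0, 0]) cube([47, 47, 414]);
translate([0, 419, 0]) cube([47, 47, 414]);
translate([372, 419, 0]) cube([47, 47, 414]);
translate([0, 436, 444]) cube([419, 30, 312]);
translate([0, 0, 644]) cube([44, 436, 44]);
translate([375, 0, 644]) cube([44, 436, 44]);
translate([0, 0, 444]) cube([44, 44, 200]);
translate([375, 0, 444]) cube([44, 44, 200]);


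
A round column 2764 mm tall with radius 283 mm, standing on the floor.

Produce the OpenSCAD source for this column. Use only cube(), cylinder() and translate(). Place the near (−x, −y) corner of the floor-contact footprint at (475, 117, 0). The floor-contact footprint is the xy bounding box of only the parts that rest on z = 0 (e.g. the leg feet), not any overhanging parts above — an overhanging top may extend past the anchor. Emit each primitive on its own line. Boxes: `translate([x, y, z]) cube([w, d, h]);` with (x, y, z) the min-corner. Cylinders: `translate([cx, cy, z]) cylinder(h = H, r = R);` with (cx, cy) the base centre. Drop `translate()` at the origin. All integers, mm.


translate([758, 400, 0]) cylinder(h = 2764, r = 283);


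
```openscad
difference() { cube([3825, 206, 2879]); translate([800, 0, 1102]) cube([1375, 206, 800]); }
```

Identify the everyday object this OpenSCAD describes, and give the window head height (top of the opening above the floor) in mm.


A wall with a window opening. The window head height is 1902 mm.

A wall with a rectangular opening subtracted — a window. Sill at z = 1102, opening 800 mm tall, so the head is at 1102 + 800 = 1902 mm.


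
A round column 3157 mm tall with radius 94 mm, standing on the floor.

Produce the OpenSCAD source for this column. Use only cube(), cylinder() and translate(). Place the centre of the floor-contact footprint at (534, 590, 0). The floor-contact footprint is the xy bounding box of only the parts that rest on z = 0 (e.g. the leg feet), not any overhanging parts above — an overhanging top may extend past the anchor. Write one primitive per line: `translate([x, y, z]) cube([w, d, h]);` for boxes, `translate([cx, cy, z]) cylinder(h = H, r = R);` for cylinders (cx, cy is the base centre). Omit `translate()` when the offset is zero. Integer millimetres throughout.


translate([534, 590, 0]) cylinder(h = 3157, r = 94);


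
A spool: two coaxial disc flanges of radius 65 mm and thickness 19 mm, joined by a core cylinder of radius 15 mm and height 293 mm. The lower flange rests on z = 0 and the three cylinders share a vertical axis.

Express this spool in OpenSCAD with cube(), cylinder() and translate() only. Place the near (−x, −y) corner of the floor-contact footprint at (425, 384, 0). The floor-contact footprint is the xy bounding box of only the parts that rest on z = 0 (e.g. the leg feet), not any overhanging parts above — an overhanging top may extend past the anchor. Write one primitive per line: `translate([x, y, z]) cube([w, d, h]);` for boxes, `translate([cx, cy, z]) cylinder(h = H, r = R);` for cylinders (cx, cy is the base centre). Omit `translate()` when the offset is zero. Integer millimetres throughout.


translate([490, 449, 0]) cylinder(h = 19, r = 65);
translate([490, 449, 19]) cylinder(h = 293, r = 15);
translate([490, 449, 312]) cylinder(h = 19, r = 65);


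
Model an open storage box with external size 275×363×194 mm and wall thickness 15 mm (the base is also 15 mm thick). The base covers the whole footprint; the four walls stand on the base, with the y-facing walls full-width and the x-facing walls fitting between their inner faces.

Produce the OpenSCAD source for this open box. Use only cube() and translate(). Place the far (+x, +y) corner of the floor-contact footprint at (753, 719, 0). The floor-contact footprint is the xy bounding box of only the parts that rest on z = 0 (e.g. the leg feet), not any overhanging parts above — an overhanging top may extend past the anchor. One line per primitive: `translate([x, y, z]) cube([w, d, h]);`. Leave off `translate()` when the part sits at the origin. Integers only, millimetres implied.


translate([478, 356, 0]) cube([275, 363, 15]);
translate([478, 356, 15]) cube([275, 15, 179]);
translate([478, 704, 15]) cube([275, 15, 179]);
translate([478, 371, 15]) cube([15, 333, 179]);
translate([738, 371, 15]) cube([15, 333, 179]);


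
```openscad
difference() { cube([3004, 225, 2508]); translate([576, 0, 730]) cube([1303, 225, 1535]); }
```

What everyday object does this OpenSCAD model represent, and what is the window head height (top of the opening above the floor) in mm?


A wall with a window opening. The window head height is 2265 mm.

A wall with a rectangular opening subtracted — a window. Sill at z = 730, opening 1535 mm tall, so the head is at 730 + 1535 = 2265 mm.


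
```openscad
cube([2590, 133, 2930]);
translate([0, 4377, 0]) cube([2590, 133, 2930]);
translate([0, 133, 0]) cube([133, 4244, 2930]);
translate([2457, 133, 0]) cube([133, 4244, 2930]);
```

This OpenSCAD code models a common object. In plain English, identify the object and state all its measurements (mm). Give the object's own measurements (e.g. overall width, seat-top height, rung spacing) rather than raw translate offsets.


The wall frame of a small rectangular building: four walls, each 2930 mm tall and 133 mm thick, enclosing a footprint 2590 mm (x) by 4510 mm (y) outside-to-outside, with no floor or roof. The front and back walls (the −y and +y sides) span the full width; the two side walls fit between them.


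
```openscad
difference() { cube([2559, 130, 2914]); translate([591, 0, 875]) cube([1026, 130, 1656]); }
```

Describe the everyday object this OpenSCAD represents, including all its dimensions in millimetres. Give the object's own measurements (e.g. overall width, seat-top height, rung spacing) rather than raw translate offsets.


A wall 2559 mm long (x), 130 mm thick (y), 2914 mm tall, with a rectangular window opening cut through it. The opening is 1026 mm wide and 1656 mm tall; its sill is at z = 875 mm and its near (−x) edge is 591 mm from the wall's −x end. The opening passes through the full wall thickness.


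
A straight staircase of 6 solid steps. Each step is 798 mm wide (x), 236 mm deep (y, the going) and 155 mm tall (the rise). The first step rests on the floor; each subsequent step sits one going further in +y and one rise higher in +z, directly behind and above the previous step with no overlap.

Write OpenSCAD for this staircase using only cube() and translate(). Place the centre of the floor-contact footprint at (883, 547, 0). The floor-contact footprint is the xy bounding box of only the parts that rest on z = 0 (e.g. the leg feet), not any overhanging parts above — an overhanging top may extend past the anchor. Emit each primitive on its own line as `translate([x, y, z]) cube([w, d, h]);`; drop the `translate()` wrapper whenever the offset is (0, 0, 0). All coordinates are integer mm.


translate([484, 429, 0]) cube([798, 236, 155]);
translate([484, 665, 155]) cube([798, 236, 155]);
translate([484, 901, 310]) cube([798, 236, 155]);
translate([484, 1137, 465]) cube([798, 236, 155]);
translate([484, 1373, 620]) cube([798, 236, 155]);
translate([484, 1609, 775]) cube([798, 236, 155]);


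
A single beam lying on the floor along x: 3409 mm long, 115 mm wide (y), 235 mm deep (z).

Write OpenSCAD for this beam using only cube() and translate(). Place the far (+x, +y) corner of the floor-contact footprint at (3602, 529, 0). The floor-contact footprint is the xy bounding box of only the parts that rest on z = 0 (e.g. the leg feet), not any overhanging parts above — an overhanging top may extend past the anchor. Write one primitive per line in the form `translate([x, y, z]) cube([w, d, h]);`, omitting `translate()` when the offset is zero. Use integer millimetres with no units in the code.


translate([193, 414, 0]) cube([3409, 115, 235]);


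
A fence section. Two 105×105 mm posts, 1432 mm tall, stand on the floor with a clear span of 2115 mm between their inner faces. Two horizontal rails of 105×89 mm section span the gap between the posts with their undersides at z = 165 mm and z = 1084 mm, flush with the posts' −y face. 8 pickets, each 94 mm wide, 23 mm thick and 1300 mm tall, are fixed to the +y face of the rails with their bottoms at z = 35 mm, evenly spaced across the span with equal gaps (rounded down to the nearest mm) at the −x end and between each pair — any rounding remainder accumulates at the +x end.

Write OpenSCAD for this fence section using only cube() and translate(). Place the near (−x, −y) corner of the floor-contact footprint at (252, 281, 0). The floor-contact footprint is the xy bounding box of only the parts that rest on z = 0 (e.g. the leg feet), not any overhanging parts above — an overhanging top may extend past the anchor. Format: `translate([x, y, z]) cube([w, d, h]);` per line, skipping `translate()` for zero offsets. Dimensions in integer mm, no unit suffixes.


translate([252, 281, 0]) cube([105, 105, 1432]);
translate([2472, 281, 0]) cube([105, 105, 1432]);
translate([357, 281, 165]) cube([2115, 105, 89]);
translate([357, 281, 1084]) cube([2115, 105, 89]);
translate([508, 386, 35]) cube([94, 23, 1300]);
translate([753, 386, 35]) cube([94, 23, 1300]);
translate([998, 386, 35]) cube([94, 23, 1300]);
translate([1243, 386, 35]) cube([94, 23, 1300]);
translate([1488, 386, 35]) cube([94, 23, 1300]);
translate([1733, 386, 35]) cube([94, 23, 1300]);
translate([1978, 386, 35]) cube([94, 23, 1300]);
translate([2223, 386, 35]) cube([94, 23, 1300]);


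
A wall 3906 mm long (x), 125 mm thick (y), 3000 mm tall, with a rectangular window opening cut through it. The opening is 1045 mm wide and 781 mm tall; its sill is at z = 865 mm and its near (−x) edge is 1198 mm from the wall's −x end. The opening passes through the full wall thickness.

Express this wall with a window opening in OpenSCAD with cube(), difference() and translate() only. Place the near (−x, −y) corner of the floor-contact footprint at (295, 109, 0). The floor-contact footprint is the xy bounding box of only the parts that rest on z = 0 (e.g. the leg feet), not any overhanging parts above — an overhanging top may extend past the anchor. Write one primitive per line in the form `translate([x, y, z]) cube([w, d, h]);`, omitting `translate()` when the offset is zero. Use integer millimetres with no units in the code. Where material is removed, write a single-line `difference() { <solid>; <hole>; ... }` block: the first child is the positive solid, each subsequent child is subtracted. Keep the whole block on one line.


difference() { translate([295, 109, 0]) cube([3906, 125, 3000]); translate([1493, 109, 865]) cube([1045, 125, 781]); }


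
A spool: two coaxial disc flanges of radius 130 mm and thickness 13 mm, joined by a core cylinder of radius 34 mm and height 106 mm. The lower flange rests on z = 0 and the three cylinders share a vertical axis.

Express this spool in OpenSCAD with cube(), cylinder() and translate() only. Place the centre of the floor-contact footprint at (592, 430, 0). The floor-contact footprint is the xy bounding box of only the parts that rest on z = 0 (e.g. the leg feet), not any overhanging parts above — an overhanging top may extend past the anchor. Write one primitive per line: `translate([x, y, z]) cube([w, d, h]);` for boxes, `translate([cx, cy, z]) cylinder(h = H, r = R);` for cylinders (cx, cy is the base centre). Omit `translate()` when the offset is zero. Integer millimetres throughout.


translate([592, 430, 0]) cylinder(h = 13, r = 130);
translate([592, 430, 13]) cylinder(h = 106, r = 34);
translate([592, 430, 119]) cylinder(h = 13, r = 130);


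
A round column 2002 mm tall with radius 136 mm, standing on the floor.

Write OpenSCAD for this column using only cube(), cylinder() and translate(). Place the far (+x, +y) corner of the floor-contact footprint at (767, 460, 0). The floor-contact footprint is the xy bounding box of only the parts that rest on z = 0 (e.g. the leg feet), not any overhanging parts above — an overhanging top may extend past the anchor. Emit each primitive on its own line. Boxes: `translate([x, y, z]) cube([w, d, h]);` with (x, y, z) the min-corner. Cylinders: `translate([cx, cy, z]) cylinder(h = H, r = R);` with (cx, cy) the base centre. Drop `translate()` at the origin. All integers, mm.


translate([631, 324, 0]) cylinder(h = 2002, r = 136);


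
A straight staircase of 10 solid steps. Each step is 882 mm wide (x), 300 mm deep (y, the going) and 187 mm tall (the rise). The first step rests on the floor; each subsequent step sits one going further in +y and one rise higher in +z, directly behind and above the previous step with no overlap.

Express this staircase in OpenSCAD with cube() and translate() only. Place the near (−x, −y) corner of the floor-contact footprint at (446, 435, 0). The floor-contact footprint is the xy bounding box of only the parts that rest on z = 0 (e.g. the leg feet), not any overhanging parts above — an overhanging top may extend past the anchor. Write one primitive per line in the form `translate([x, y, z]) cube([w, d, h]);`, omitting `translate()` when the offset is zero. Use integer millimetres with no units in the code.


translate([446, 435, 0]) cube([882, 300, 187]);
translate([446, 735, 187]) cube([882, 300, 187]);
translate([446, 1035, 374]) cube([882, 300, 187]);
translate([446, 1335, 561]) cube([882, 300, 187]);
translate([446, 1635, 748]) cube([882, 300, 187]);
translate([446, 1935, 935]) cube([882, 300, 187]);
translate([446, 2235, 1122]) cube([882, 300, 187]);
translate([446, 2535, 1309]) cube([882, 300, 187]);
translate([446, 2835, 1496]) cube([882, 300, 187]);
translate([446, 3135, 1683]) cube([882, 300, 187]);


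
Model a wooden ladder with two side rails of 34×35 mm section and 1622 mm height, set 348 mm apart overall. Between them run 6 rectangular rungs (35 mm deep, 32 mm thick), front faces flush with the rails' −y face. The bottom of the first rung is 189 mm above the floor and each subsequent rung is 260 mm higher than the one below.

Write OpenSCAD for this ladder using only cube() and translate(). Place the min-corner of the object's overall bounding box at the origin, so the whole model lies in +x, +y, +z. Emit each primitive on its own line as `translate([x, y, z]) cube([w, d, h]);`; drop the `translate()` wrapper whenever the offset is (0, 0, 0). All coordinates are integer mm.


cube([34, 35, 1622]);
translate([314, 0, 0]) cube([34, 35, 1622]);
translate([34, 0, 189]) cube([280, 35, 32]);
translate([34, 0, 449]) cube([280, 35, 32]);
translate([34, 0, 709]) cube([280, 35, 32]);
translate([34, 0, 969]) cube([280, 35, 32]);
translate([34, 0, 1229]) cube([280, 35, 32]);
translate([34, 0, 1489]) cube([280, 35, 32]);


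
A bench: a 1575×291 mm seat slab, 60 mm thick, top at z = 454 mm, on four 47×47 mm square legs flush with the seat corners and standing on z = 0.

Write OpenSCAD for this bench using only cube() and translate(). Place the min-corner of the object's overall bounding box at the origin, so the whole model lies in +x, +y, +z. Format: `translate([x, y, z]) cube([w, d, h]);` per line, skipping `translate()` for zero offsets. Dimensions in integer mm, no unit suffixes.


translate([0, 0, 394]) cube([1575, 291, 60]);
cube([47, 47, 394]);
translate([0, 244, 0]) cube([47, 47, 394]);
translate([1528, 0, 0]) cube([47, 47, 394]);
translate([1528, 244, 0]) cube([47, 47, 394]);


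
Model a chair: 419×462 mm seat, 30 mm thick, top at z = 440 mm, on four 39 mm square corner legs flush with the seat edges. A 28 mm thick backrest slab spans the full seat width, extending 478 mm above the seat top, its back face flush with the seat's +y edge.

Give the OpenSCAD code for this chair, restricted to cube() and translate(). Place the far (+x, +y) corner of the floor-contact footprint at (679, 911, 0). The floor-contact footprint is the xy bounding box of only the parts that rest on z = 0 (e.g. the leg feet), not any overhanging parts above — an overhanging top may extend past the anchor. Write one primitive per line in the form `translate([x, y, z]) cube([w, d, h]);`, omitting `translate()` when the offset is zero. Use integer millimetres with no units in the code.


translate([260, 449, 410]) cube([419, 462, 30]);
translate([260, 449, 0]) cube([39, 39, 410]);
translate([640, 449, 0]) cube([39, 39, 410]);
translate([260, 872, 0]) cube([39, 39, 410]);
translate([640, 872, 0]) cube([39, 39, 410]);
translate([260, 883, 440]) cube([419, 28, 478]);


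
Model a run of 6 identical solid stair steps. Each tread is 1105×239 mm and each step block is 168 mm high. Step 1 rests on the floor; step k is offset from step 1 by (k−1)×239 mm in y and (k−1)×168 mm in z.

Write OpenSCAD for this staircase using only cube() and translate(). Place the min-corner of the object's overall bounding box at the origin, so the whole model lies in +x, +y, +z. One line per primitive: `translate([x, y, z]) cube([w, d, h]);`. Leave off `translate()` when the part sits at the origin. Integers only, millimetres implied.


cube([1105, 239, 168]);
translate([0, 239, 168]) cube([1105, 239, 168]);
translate([0, 478, 336]) cube([1105, 239, 168]);
translate([0, 717, 504]) cube([1105, 239, 168]);
translate([0, 956, 672]) cube([1105, 239, 168]);
translate([0, 1195, 840]) cube([1105, 239, 168]);


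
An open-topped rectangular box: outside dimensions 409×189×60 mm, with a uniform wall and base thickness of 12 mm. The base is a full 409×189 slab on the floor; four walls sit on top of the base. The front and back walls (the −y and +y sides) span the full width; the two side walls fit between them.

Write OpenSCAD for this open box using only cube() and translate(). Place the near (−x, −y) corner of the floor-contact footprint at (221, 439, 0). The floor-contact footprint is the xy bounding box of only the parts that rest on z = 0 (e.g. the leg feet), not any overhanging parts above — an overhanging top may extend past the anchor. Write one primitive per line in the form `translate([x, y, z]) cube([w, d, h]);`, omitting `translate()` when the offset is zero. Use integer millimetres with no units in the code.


translate([221, 439, 0]) cube([409, 189, 12]);
translate([221, 439, 12]) cube([409, 12, 48]);
translate([221, 616, 12]) cube([409, 12, 48]);
translate([221, 451, 12]) cube([12, 165, 48]);
translate([618, 451, 12]) cube([12, 165, 48]);
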